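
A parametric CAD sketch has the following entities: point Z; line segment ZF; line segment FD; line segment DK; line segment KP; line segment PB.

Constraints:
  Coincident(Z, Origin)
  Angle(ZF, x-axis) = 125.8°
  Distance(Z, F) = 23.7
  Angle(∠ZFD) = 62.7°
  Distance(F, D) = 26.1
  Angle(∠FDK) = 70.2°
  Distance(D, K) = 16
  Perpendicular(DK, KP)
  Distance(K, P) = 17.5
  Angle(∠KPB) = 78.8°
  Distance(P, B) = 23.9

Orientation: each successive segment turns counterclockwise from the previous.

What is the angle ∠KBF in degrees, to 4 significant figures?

64.43°

Z is at the origin; ZF runs at 125.8° with length 23.7, so F = (-13.86, 19.22). ∠ZFD = 62.7° gives FD at -116.9° from the x-axis; with |FD| = 26.1, D = (-25.67, -4.054). ∠FDK = 70.2° gives DK at -7.100° from the x-axis; with |DK| = 16.0, K = (-9.795, -6.031). DK ⟂ KP, so KP runs at 82.90°; with |KP| = 17.5, P = (-7.632, 11.33). ∠KPB = 78.8° gives PB at -175.9° from the x-axis; with |PB| = 23.9, B = (-31.47, 9.626). Then cos ∠KBF = BK·BF / (|BK||BF|), giving 64.43°.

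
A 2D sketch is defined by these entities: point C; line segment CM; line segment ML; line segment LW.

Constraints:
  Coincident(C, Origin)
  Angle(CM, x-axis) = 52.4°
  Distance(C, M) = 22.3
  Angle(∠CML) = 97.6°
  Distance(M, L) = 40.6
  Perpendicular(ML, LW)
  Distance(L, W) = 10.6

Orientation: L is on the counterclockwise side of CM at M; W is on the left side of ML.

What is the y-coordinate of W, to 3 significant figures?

39.0

C is at the origin; CM runs at 52.4° with length 22.3, so M = 22.3·(cos 52.4°, sin 52.4°) = (13.6, 17.7). ∠CML = 97.6°, so ML runs at 52.4° + (180° − 97.6°) = 135° from the x-axis; with |ML| = 40.6, L = M + 40.6·(cos 135°, sin 135°) = (-15.0, 46.5). ML is perpendicular to LW; with |LW| = 10.6 on the left of ML, W = L + 10.6·(-0.710, -0.705) = (-22.5, 39.0). So W.y = 39.0.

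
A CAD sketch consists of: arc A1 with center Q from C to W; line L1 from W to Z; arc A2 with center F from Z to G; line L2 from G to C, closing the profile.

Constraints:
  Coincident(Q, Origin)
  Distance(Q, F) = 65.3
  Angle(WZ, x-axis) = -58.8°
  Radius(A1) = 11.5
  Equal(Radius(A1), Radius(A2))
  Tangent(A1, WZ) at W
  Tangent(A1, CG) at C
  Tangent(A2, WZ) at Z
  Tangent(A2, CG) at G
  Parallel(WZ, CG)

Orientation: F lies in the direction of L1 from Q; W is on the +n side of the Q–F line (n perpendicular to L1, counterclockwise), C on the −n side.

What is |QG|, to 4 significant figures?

66.30

The slot axis is L1's direction at -58.8°, so u = (cos -58.8°, sin -58.8°) = (0.5180, -0.8554) and n = (−sin -58.8°, cos -58.8°) = (0.8554, 0.5180). Q is at the origin and F lies 65.3 along u from Q, so F = 65.3·u = (33.83, -55.86). Tangency of A1 to both parallel lines with radius 11.5 puts W and C at Q ± 11.5·n: W = (9.837, 5.957), C = (-9.837, -5.957). Equal radii place Z and G the same way about F: Z = F + 11.5·n = (43.66, -49.90), G = F − 11.5·n = (23.99, -61.81). Then |QG| = |G − Q| = 66.30.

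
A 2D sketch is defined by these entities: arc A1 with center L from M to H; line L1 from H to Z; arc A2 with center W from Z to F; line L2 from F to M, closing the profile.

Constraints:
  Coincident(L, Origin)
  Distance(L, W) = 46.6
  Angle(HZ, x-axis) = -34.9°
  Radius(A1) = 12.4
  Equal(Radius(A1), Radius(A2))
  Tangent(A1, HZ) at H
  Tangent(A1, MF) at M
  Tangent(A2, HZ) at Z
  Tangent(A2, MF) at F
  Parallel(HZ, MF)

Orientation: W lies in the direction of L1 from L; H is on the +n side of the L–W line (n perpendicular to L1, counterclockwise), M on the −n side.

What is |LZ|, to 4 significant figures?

48.22

The slot axis is L1's direction at -34.9°, so u = (cos -34.9°, sin -34.9°) = (0.8202, -0.5721) and n = (−sin -34.9°, cos -34.9°) = (0.5721, 0.8202). L is at the origin and W lies 46.6 along u from L, so W = 46.6·u = (38.22, -26.66). Tangency of A1 to both parallel lines with radius 12.4 puts H and M at L ± 12.4·n: H = (7.095, 10.17), M = (-7.095, -10.17). Equal radii place Z and F the same way about W: Z = W + 12.4·n = (45.31, -16.49), F = W − 12.4·n = (31.12, -36.83). Then |LZ| = |Z − L| = 48.22.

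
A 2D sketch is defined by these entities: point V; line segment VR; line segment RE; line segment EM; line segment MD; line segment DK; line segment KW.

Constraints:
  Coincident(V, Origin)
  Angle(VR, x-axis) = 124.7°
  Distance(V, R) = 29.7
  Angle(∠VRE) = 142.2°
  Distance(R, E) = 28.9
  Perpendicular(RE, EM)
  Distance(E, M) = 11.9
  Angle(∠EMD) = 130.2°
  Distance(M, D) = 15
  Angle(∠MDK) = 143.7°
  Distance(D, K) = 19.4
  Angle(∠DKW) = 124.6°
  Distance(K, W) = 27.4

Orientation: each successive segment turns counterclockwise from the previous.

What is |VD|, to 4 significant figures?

41.05

The perpendicularity gives EM at right angles to RE, so EM runs at -107.5°; with |EM| = 11.9, M = (-48.05, 21.76). ∠EMD = 130.2° gives MD at -57.70° from the x-axis; with |MD| = 15.0, D = (-40.03, 9.080). Then |VD| = |D − V| = 41.05.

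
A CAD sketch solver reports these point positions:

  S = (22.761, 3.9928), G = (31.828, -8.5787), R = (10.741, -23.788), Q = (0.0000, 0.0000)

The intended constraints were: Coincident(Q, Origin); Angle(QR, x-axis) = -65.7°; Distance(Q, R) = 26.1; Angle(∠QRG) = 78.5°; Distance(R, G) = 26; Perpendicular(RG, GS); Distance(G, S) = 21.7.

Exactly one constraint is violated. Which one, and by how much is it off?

Distance(G, S) = 21.7 — off by 6.20.

Q = (0.00, 0.00) ✓; QR at -65.70° ✓; |QR| = 26.10 ✓; ∠QRG = 78.50° ✓; |RG| = 26.00 ✓; ∠(RG, GS) = 90.00° ✓; |GS| = 15.50 ✗.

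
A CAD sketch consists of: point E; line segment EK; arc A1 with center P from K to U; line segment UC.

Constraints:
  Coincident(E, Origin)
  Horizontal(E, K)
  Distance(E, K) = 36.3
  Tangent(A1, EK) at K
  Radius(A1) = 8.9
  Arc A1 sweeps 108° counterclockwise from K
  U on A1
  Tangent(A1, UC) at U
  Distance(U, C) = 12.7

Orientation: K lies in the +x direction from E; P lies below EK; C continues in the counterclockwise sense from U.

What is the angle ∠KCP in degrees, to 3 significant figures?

6.19°

E is at the origin; E and K share the same y with |EK| = 36.3 and K on the +x side, so K = (36.3, 0.00). The tangent condition forces PK to be normal to EK, so P = K + (0, -8.9) = (36.3, -8.90). On A1, K sits at bearing 90° from P; a 108° counterclockwise sweep puts U at bearing 198°, so U = P + 8.9·(cos 198°, sin 198°) = (27.8, -11.7). Since A1 is tangent to UC there, PU ⟂ UC, so UC runs along (−sin 198°, cos 198°); with |UC| = 12.7, C = (31.8, -23.7). Then cos ∠KCP = CK·CP / (|CK||CP|), giving 6.19°.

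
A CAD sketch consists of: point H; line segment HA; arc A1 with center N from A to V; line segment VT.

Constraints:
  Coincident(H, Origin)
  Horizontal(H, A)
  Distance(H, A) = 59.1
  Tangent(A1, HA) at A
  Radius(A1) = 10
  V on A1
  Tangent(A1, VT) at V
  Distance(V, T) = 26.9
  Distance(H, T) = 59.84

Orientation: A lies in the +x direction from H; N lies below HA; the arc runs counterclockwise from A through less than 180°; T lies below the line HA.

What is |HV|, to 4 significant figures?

50.01

H is at the origin; H and A share the same y with |HA| = 59.1 and A on the +x side, so A = (59.10, 0.000). A1 meets HA tangentially, so NA is at right angles to HA, so N = A + (0, -10) = (59.10, -10.00). Since NV ⟂ VT (tangency), |NT| = √(10.0² + 26.9²) = 28.70 regardless of where V sits on A1. So T lies on both circle(H, 59.84) and circle(N, 28.70); the below-HA intersection is T = (47.58, -36.29). V is the foot of the tangent from T: V = (49.12, -9.430).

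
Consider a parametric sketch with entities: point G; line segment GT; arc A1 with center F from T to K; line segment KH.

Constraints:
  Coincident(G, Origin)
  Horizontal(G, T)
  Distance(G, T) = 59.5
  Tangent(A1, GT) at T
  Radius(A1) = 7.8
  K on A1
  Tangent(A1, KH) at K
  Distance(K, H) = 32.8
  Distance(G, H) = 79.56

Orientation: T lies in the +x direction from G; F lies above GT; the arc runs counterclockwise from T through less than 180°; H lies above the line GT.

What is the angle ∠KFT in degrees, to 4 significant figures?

87.68°

Checks: G.y = 0.00, T.y = 0.00 ✓; |FK| = 7.800 ✓; ∠(FK, KH) = 90.00° ✓; |KH| = 32.80 ✓; |GH| = 79.56 ✓.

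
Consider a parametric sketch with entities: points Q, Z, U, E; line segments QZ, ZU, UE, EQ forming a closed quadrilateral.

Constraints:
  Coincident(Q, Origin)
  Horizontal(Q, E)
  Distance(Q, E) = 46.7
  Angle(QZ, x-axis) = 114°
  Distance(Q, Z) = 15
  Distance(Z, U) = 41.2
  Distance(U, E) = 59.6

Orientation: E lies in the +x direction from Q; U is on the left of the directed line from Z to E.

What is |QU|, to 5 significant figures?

51.638

Q is at the origin; QE is horizontal with |QE| = 46.7 and E in +x, so E = (46.7, 0). QZ runs at 114.0° with |QZ| = 15.0, so Z = (-6.1010, 13.703). U is determined by |ZU| = 41.2 and |UE| = 59.6 together: it lies at the intersection of circle(Z, 41.2) and circle(E, 59.6). With |ZE| = 54.550, the foot of the radical line on ZE is 10.275 from Z and the perpendicular offset is √(41.2² − 10.275²) = 39.898. Taking the left-of-ZE solution: U = (13.867, 49.741).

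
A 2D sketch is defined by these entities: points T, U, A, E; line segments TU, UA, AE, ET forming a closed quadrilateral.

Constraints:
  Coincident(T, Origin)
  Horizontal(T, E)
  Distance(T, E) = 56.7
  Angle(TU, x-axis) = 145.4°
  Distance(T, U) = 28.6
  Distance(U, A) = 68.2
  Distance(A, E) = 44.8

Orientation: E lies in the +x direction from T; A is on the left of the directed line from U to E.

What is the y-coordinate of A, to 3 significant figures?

41.5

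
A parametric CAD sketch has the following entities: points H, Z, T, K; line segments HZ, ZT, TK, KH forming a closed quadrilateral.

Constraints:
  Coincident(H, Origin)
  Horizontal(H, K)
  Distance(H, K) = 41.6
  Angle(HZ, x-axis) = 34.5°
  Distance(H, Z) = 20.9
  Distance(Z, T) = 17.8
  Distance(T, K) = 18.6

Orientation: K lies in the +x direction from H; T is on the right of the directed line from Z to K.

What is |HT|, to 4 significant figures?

24.10

Checks: |ZT| = 17.80 ✓; |TK| = 18.60 ✓.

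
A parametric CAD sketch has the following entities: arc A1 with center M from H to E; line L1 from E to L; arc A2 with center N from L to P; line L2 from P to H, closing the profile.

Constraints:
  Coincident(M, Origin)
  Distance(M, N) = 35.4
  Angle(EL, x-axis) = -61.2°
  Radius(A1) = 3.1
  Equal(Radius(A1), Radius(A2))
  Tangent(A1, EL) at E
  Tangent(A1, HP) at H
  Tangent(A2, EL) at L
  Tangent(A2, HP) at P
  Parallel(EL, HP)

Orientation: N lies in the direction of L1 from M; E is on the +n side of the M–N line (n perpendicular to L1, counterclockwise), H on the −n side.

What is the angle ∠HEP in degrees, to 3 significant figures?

80.1°

Tangency of A1 to both parallel lines with radius 3.1 puts E and H at M ± 3.1·n: E = (2.72, 1.49), H = (-2.72, -1.49). Equal radii place L and P the same way about N: L = N + 3.1·n = (19.8, -29.5), P = N − 3.1·n = (14.3, -32.5). Then cos ∠HEP = EH·EP / (|EH||EP|), giving 80.1°.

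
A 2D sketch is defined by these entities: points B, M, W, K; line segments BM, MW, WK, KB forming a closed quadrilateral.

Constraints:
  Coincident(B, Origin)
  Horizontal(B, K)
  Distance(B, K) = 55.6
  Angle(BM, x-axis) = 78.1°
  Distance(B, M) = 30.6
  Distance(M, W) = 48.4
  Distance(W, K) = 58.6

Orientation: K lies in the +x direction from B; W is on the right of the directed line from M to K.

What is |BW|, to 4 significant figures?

18.02

B is at the origin; BK is horizontal with |BK| = 55.6 and K in +x, so K = (55.6, 0). BM runs at 78.1° with |BM| = 30.6, so M = (6.310, 29.94). W is determined by |MW| = 48.4 and |WK| = 58.6 together: it lies at the intersection of circle(M, 48.4) and circle(K, 58.6). With |MK| = 57.67, the foot of the radical line on MK is 19.37 from M and the perpendicular offset is √(48.4² − 19.37²) = 44.35. Taking the right-of-MK solution: W = (-0.1595, -18.02).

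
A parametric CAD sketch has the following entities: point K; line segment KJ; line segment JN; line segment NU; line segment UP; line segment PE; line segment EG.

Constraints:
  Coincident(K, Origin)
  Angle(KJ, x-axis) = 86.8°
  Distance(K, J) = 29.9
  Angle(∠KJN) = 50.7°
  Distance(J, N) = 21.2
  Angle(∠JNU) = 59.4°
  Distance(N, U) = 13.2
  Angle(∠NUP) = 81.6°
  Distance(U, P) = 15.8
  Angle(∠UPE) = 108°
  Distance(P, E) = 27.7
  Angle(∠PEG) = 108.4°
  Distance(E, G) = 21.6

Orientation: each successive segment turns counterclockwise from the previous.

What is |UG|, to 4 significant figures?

39.78

K is at the origin; KJ runs at 86.8° with length 29.9, so J = (1.669, 29.85). ∠KJN = 50.7° gives JN at -143.9° from the x-axis; with |JN| = 21.2, N = (-15.46, 17.36). ∠JNU = 59.4° gives NU at -23.30° from the x-axis; with |NU| = 13.2, U = (-3.337, 12.14). ∠NUP = 81.6° gives UP at 75.10° from the x-axis; with |UP| = 15.8, P = (0.7259, 27.41). ∠UPE = 108.0° gives PE at 147.1° from the x-axis; with |PE| = 27.7, E = (-22.53, 42.46). ∠PEG = 108.4° gives EG at -141.3° from the x-axis; with |EG| = 21.6, G = (-39.39, 28.95). Then |UG| = |G − U| = 39.78.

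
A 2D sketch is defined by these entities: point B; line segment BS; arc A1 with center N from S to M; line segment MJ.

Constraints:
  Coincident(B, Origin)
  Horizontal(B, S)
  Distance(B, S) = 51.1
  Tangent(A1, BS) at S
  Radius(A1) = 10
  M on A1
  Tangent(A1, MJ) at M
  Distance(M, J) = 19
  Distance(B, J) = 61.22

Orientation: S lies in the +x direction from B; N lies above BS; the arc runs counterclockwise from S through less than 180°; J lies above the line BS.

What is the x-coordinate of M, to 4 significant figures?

60.24

Checks: |NM| = 10.00 ✓; ∠(NM, MJ) = 90.00° ✓; |MJ| = 19.00 ✓; |BJ| = 61.22 ✓.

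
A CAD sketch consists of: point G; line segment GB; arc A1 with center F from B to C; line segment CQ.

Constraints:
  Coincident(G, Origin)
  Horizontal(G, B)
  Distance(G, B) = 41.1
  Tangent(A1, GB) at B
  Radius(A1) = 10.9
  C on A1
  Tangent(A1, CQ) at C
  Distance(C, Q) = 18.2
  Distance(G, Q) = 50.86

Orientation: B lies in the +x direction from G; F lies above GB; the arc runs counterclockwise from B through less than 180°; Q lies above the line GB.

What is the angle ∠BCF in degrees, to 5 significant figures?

27.363°

Checks: G = (0.00, 0.00) ✓; |FC| = 10.90 ✓; ∠(FC, CQ) = 90.00° ✓; |CQ| = 18.20 ✓; |GQ| = 50.86 ✓.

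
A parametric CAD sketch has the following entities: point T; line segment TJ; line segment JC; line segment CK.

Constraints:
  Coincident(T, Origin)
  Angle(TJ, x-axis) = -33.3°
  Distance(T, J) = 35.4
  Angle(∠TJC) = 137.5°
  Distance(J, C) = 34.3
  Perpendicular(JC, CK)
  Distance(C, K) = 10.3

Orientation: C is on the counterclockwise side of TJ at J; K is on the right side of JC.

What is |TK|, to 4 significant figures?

69.42

T is at the origin; TJ runs at -33.3° with length 35.4, so J = 35.4·(cos -33.3°, sin -33.3°) = (29.59, -19.44). ∠TJC = 137.5°, so JC runs at -33.3° + (180° − 137.5°) = 9.200° from the x-axis; with |JC| = 34.3, C = J + 34.3·(cos 9.200°, sin 9.200°) = (63.45, -13.95). The perpendicularity gives CK at right angles to JC; with |CK| = 10.3 on the right of JC, K = C + 10.3·(0.1599, -0.9871) = (65.09, -24.12). Then |TK| = |K − T| = 69.42.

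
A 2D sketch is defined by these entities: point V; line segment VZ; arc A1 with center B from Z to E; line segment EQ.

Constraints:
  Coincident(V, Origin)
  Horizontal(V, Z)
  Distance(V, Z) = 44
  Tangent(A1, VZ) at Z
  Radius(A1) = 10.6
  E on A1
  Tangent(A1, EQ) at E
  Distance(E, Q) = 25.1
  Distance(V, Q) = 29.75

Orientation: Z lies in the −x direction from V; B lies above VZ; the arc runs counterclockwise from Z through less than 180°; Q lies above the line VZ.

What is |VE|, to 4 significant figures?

36.21

Checks: |BE| = 10.60 ✓; ∠(BE, EQ) = 90.00° ✓; |EQ| = 25.10 ✓; |VQ| = 29.75 ✓.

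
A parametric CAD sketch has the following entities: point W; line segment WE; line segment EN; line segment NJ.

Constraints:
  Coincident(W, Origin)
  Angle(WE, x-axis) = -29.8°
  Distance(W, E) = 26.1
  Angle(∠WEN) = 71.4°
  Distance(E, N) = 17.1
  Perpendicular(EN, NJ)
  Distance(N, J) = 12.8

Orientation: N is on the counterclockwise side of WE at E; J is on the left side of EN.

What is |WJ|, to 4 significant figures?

14.82

∠WEN = 71.4°, so EN runs at -29.8° + (180° − 71.4°) = 78.80° from the x-axis; with |EN| = 17.1, N = E + 17.1·(cos 78.80°, sin 78.80°) = (25.97, 3.803). EN is perpendicular to NJ; with |NJ| = 12.8 on the left of EN, J = N + 12.8·(-0.9810, 0.1942) = (13.41, 6.290). Then |WJ| = |J − W| = 14.82.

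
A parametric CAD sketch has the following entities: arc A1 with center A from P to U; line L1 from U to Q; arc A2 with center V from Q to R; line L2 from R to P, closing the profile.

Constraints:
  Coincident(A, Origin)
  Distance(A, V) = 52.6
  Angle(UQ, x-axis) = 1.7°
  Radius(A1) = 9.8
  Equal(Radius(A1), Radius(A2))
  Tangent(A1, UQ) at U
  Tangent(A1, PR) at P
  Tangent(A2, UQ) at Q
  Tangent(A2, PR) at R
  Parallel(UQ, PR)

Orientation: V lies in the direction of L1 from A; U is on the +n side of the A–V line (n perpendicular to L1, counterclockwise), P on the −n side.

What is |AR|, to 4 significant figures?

53.51

The slot axis is L1's direction at 1.7°, so u = (cos 1.7°, sin 1.7°) = (0.9996, 0.02967) and n = (−sin 1.7°, cos 1.7°) = (-0.02967, 0.9996). A is at the origin and V lies 52.6 along u from A, so V = 52.6·u = (52.58, 1.560). Tangency of A1 to both parallel lines with radius 9.8 puts U and P at A ± 9.8·n: U = (-0.2907, 9.796), P = (0.2907, -9.796). Equal radii place Q and R the same way about V: Q = V + 9.8·n = (52.29, 11.36), R = V − 9.8·n = (52.87, -8.235). Then |AR| = |R − A| = 53.51.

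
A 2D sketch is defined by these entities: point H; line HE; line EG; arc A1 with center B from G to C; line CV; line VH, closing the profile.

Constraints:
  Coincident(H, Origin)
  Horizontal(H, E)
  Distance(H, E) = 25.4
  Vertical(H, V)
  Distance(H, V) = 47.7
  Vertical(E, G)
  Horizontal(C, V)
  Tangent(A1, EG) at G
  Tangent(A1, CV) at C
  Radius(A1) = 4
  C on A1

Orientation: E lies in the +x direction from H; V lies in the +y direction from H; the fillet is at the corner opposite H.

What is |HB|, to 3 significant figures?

48.7

H is at the origin; HE is horizontal with |HE| = 25.4 and E on the +x side, so E = (25.4, 0.00). H and V share the same x with |HV| = 47.7 and V on the +y side, so V = (0.00, 47.7). The virtual corner opposite H is at (25.4, 47.7). Since A1 is tangent to EG there, BG ⟂ EG and the tangent condition forces BC to be normal to CV, with radius 4.0, so the center B sits 4.0 in from both sides at B = (21.4, 43.7). Then |HB| = |B − H| = 48.7.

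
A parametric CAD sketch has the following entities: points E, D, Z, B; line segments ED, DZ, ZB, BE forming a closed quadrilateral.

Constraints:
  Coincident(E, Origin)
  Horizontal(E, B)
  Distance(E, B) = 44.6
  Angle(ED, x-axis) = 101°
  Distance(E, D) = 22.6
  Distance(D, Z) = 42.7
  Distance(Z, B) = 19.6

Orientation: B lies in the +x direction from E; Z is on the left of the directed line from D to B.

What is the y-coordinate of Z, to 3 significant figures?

18.5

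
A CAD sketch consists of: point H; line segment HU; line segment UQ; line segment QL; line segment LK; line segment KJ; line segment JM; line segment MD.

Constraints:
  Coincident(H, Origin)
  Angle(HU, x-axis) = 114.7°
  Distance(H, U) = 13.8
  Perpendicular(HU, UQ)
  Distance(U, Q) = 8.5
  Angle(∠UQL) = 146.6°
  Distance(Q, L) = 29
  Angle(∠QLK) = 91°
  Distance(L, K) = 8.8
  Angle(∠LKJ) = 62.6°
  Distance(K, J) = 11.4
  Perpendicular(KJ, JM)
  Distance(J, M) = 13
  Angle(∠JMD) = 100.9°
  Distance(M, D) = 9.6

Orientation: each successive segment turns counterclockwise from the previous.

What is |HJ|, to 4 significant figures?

22.26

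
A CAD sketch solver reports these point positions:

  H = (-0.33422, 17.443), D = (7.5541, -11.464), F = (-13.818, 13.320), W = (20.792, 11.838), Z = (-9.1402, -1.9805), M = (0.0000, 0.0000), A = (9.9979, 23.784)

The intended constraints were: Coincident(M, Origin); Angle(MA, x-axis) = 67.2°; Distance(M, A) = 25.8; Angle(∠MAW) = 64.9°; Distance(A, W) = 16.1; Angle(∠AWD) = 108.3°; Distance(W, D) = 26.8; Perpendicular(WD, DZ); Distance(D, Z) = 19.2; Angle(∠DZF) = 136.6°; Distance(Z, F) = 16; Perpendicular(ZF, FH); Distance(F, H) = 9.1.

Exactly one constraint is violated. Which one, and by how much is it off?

Distance(F, H) = 9.1 — off by 5.00.

M = (0.00, 0.00) ✓; MA at 67.20° ✓; |MA| = 25.80 ✓; ∠MAW = 64.90° ✓; |AW| = 16.10 ✓; ∠AWD = 108.3° ✓; |WD| = 26.80 ✓; ∠(WD, DZ) = 90.00° ✓; |DZ| = 19.20 ✓; ∠DZF = 136.6° ✓; |ZF| = 16.00 ✓; ∠(ZF, FH) = 90.00° ✓; |FH| = 14.10 ✗.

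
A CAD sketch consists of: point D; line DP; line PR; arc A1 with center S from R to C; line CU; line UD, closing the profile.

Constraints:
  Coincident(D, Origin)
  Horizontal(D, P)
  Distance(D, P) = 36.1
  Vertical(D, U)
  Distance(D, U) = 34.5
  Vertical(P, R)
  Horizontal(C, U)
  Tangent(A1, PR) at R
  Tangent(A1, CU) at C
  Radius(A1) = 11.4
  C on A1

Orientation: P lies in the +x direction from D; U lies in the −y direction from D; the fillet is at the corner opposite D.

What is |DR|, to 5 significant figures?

42.858

The virtual corner opposite D is at (36.100, -34.500). A1 meets PR tangentially, so SR is at right angles to PR and A1 meets CU tangentially, so SC is at right angles to CU, with radius 11.4, so the center S sits 11.4 in from both sides at S = (24.700, -23.100). That places the tangent points at R = (36.100, -23.100) on PR and C = (24.700, -34.500) on CU. Then |DR| = |R − D| = 42.858.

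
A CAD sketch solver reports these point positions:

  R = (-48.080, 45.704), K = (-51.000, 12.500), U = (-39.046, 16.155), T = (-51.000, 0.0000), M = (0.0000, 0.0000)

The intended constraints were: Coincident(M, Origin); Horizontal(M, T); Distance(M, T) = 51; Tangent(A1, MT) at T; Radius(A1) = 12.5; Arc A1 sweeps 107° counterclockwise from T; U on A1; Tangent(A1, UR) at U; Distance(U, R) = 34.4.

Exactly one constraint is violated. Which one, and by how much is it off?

Distance(U, R) = 34.4 — off by 3.50.

M = (0.00, 0.00) ✓; M.y = 0.00, T.y = 0.00 ✓; |MT| = 51.00 ✓; ∠(KT, TM) = 90.00° ✓; |KT| = 12.50 ✓; bearing(K→U) − bearing(K→T) = 107.0° ✓; |KU| = 12.50 ✓; ∠(KU, UR) = 90.00° ✓; |UR| = 30.90 ✗.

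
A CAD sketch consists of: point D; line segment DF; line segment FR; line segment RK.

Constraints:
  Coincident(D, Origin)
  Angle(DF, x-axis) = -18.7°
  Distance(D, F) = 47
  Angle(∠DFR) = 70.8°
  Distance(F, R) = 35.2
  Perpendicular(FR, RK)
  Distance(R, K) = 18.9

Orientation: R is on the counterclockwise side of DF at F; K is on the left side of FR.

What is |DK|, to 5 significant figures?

32.238

D is at the origin; DF runs at -18.7° with length 47.0, so F = 47.0·(cos -18.7°, sin -18.7°) = (44.519, -15.069). ∠DFR = 70.8°, so FR runs at -18.7° + (180° − 70.8°) = 90.500° from the x-axis; with |FR| = 35.2, R = F + 35.2·(cos 90.500°, sin 90.500°) = (44.212, 20.130). FR is perpendicular to RK; with |RK| = 18.9 on the left of FR, K = R + 18.9·(-0.99996, -0.0087265) = (25.312, 19.965). Then |DK| = |K − D| = 32.238.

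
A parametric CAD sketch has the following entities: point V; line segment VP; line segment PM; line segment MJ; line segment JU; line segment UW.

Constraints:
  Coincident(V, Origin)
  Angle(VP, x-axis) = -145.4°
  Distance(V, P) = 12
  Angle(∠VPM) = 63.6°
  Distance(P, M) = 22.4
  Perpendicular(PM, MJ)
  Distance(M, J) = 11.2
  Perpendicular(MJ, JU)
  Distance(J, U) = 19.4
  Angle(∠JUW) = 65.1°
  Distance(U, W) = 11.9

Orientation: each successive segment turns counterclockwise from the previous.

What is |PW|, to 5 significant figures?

8.0206

V is at the origin; VP runs at -145.4° with length 12.0, so P = (-9.8776, -6.8141). ∠VPM = 63.6° gives PM at -29.000° from the x-axis; with |PM| = 22.4, M = (9.7138, -17.674). The perpendicularity gives MJ at right angles to PM, so MJ runs at 61.000°; with |MJ| = 11.2, J = (15.144, -7.8781). MJ is perpendicular to JU, so JU runs at 151.00°; with |JU| = 19.4, U = (-1.8239, 1.5272). ∠JUW = 65.1° gives UW at -94.100° from the x-axis; with |UW| = 11.9, W = (-2.6747, -10.342). Then |PW| = |W − P| = 8.0206.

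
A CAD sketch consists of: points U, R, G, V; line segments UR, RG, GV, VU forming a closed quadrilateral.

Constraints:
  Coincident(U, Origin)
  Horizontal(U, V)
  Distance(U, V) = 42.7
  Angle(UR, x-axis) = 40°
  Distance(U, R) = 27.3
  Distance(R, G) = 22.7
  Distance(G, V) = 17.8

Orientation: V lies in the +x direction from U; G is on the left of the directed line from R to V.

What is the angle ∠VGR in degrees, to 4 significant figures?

86.49°

U is at the origin; UV is horizontal with |UV| = 42.7 and V in +x, so V = (42.7, 0). UR runs at 40.0° with |UR| = 27.3, so R = (20.91, 17.55). G is determined by |RG| = 22.7 and |GV| = 17.8 together: it lies at the intersection of circle(R, 22.7) and circle(V, 17.8). With |RV| = 27.98, the foot of the radical line on RV is 17.53 from R and the perpendicular offset is √(22.7² − 17.53²) = 14.42. Taking the left-of-RV solution: G = (43.61, 17.78).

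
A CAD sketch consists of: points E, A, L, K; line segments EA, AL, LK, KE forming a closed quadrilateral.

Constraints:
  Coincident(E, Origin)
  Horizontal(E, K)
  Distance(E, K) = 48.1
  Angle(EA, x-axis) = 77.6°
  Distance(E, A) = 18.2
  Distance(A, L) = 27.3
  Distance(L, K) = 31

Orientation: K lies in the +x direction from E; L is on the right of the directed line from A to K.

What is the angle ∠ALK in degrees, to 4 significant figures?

109.4°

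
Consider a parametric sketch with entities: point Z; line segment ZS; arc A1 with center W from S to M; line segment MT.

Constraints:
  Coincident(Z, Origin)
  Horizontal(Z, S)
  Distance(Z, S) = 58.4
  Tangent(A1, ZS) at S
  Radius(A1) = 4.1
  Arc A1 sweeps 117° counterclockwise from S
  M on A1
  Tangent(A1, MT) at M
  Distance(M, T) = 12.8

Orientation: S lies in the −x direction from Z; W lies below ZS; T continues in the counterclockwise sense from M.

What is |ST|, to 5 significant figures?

17.500

On A1, S sits at bearing 90° from W; a 117° counterclockwise sweep puts M at bearing 207°, so M = W + 4.1·(cos 207°, sin 207°) = (-62.053, -5.9614). A1 meets MT tangentially, so WM is at right angles to MT, so MT runs along (−sin 207°, cos 207°); with |MT| = 12.8, T = (-56.242, -17.366). Then |ST| = |T − S| = 17.500.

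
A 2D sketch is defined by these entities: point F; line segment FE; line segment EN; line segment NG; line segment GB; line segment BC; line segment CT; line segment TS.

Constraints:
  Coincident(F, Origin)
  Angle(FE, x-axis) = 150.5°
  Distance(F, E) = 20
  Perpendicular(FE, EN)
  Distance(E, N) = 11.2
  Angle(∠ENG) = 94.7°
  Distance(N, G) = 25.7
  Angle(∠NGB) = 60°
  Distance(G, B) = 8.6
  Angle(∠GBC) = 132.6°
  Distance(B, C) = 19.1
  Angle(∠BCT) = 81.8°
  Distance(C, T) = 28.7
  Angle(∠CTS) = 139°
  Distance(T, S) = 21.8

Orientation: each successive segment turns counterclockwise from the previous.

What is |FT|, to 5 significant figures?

35.055

∠GBC = 132.6° gives BC at 133.20° from the x-axis; with |BC| = 19.1, C = (-14.111, 8.1551). ∠BCT = 81.8° gives CT at -128.60° from the x-axis; with |CT| = 28.7, T = (-32.017, -14.274). Then |FT| = |T − F| = 35.055.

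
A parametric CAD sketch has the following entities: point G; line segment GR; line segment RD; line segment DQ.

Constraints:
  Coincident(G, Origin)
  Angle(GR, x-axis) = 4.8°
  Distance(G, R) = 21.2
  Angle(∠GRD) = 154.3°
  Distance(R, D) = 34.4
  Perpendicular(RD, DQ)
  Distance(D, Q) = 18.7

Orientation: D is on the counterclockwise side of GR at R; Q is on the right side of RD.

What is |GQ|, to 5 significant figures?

60.337

∠GRD = 154.3°, so RD runs at 4.8° + (180° − 154.3°) = 30.500° from the x-axis; with |RD| = 34.4, D = R + 34.4·(cos 30.500°, sin 30.500°) = (50.766, 19.233). The perpendicularity gives DQ at right angles to RD; with |DQ| = 18.7 on the right of RD, Q = D + 18.7·(0.50754, -0.86163) = (60.257, 3.1208). Then |GQ| = |Q − G| = 60.337.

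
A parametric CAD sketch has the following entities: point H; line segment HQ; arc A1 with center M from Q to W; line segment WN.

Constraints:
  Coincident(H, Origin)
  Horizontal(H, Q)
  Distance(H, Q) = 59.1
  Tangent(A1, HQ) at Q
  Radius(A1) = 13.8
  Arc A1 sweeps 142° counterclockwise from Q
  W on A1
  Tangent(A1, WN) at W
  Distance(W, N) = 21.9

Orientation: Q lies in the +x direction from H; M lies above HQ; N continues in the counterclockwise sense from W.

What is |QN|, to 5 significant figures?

39.150

H is at the origin; HQ is horizontal with |HQ| = 59.1 and Q on the +x side, so Q = (59.100, 0.0000). Tangency of A1 to HQ means the radius MQ is perpendicular to HQ, so M = Q + (0, 13.8) = (59.100, 13.800). On A1, Q sits at bearing -90° from M; a 142° counterclockwise sweep puts W at bearing 52°, so W = M + 13.8·(cos 52°, sin 52°) = (67.596, 24.675). The tangent condition forces MW to be normal to WN, so WN runs along (−sin 52°, cos 52°); with |WN| = 21.9, N = (50.339, 38.158). Then |QN| = |N − Q| = 39.150.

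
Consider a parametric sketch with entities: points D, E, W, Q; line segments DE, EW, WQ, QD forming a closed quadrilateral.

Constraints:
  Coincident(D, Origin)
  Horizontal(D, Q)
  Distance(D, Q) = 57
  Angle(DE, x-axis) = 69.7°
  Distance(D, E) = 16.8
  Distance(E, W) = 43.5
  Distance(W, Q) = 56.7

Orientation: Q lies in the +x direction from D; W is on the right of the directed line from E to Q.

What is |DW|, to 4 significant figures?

28.72

Checks: |EW| = 43.50 ✓; |WQ| = 56.70 ✓.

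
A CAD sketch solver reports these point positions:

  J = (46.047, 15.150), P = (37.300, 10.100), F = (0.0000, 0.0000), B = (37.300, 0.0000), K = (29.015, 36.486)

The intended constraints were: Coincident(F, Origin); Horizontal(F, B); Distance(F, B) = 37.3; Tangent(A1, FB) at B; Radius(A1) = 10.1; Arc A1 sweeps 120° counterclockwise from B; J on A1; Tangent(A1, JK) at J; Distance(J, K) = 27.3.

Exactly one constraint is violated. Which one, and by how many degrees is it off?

Tangent(A1, JK) at J — off by 8.60°.

F = (0.00, 0.00) ✓; F.y = 0.00, B.y = 0.00 ✓; |FB| = 37.30 ✓; ∠(PB, BF) = 90.00° ✓; |PB| = 10.10 ✓; bearing(P→J) − bearing(P→B) = 120.0° ✓; |PJ| = 10.10 ✓; ∠(PJ, JK) = 81.40° ✗; |JK| = 27.30 ✓.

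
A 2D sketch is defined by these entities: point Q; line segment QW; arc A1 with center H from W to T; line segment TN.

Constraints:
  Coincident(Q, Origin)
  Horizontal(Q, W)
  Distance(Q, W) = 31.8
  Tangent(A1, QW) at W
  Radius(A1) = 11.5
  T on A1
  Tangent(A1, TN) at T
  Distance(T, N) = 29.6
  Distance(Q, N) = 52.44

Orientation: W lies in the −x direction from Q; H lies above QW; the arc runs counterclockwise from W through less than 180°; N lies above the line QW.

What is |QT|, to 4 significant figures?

25.65

Checks: ∠(HW, WQ) = 90.00° ✓; |HT| = 11.50 ✓; ∠(HT, TN) = 90.00° ✓; |TN| = 29.60 ✓; |QN| = 52.44 ✓.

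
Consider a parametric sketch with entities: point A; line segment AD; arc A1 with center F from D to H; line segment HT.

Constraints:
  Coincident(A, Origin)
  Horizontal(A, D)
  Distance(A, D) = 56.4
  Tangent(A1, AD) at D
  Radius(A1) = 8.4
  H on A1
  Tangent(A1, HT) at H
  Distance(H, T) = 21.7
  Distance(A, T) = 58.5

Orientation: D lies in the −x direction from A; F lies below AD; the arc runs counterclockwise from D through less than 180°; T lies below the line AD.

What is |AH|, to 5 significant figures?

64.486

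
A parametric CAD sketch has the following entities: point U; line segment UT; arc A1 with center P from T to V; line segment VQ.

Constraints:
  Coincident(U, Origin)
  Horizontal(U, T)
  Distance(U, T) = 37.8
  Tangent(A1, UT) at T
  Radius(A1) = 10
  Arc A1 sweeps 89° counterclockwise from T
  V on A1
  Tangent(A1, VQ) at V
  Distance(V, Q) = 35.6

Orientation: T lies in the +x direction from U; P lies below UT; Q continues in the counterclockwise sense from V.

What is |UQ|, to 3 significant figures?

52.9

On A1, T sits at bearing 90° from P; an 89° counterclockwise sweep puts V at bearing 179°, so V = P + 10.0·(cos 179°, sin 179°) = (27.8, -9.83). A1 meets VQ tangentially, so PV is at right angles to VQ, so VQ runs along (−sin 179°, cos 179°); with |VQ| = 35.6, Q = (27.2, -45.4). Then |UQ| = |Q − U| = 52.9.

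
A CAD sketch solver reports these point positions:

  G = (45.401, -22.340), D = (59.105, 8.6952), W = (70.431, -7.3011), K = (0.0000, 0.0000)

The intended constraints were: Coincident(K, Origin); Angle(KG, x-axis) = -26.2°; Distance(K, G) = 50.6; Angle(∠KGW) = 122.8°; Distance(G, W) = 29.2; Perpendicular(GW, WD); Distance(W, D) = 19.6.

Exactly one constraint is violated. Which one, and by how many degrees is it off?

Perpendicular(GW, WD) — off by 4.30°.

K = (0.00, 0.00) ✓; KG at -26.20° ✓; |KG| = 50.60 ✓; ∠KGW = 122.8° ✓; |GW| = 29.20 ✓; ∠(GW, WD) = 94.30° ✗; |WD| = 19.60 ✓.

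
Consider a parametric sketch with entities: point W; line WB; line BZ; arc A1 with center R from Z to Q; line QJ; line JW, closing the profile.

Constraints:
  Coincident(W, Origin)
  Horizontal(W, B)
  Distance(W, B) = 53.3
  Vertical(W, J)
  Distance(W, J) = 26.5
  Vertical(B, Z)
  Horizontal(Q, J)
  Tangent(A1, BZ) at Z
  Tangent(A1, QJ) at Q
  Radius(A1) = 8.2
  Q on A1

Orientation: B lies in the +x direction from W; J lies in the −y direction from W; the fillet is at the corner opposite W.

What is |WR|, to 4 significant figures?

48.67

WJ is vertical with |WJ| = 26.5 and J on the −y side, so J = (0.000, -26.50). The virtual corner opposite W is at (53.30, -26.50). The tangent condition forces RZ to be normal to BZ and the tangent condition forces RQ to be normal to QJ, with radius 8.2, so the center R sits 8.2 in from both sides at R = (45.10, -18.30). Then |WR| = |R − W| = 48.67.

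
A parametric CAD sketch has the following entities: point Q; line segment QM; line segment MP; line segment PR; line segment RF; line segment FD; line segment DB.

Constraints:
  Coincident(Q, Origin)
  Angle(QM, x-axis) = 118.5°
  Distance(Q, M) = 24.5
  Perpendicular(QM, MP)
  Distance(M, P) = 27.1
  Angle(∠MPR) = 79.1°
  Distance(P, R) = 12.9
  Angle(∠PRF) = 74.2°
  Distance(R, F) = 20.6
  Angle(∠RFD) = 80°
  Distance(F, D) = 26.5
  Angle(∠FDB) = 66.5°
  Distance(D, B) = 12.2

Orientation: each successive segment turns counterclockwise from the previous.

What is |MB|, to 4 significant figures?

29.08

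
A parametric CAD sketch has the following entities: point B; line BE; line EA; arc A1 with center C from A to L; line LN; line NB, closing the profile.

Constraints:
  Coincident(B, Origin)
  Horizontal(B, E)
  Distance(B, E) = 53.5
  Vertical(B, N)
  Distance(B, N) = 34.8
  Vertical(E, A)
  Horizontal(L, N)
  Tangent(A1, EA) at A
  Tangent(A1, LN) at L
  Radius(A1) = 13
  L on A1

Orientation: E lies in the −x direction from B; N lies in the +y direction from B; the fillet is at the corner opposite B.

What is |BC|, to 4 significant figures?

45.99

B is at the origin; BE is horizontal with |BE| = 53.5 and E on the −x side, so E = (-53.50, 0.000). B and N share the same x with |BN| = 34.8 and N on the +y side, so N = (0.000, 34.80). The virtual corner opposite B is at (-53.50, 34.80). The tangent condition forces CA to be normal to EA and tangency of A1 to LN means the radius CL is perpendicular to LN, with radius 13.0, so the center C sits 13.0 in from both sides at C = (-40.50, 21.80). Then |BC| = |C − B| = 45.99.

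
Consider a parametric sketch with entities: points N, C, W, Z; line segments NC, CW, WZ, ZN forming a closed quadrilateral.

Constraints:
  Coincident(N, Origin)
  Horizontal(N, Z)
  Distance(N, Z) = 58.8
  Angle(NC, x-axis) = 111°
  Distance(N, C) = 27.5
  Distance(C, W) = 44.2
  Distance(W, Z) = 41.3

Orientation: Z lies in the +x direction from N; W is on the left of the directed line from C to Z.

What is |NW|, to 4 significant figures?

47.10

Checks: |CW| = 44.20 ✓; |WZ| = 41.30 ✓.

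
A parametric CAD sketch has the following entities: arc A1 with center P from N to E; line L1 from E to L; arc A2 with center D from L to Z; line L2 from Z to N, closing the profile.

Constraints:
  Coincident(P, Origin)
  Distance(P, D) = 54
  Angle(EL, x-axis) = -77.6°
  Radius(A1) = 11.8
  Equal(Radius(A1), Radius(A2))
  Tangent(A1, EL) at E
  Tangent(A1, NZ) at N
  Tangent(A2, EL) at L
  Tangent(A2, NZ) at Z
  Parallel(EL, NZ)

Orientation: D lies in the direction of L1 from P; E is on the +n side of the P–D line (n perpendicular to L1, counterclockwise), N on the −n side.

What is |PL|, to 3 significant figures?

55.3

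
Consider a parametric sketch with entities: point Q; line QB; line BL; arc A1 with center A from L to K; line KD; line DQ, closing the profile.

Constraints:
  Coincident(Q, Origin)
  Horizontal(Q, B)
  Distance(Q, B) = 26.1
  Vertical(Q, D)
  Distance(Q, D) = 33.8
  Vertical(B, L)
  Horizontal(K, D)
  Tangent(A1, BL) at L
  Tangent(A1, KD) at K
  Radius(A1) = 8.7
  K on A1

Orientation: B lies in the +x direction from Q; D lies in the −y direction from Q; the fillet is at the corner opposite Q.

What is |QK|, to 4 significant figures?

38.02

The virtual corner opposite Q is at (26.10, -33.80). The tangent condition forces AL to be normal to BL and the tangent condition forces AK to be normal to KD, with radius 8.7, so the center A sits 8.7 in from both sides at A = (17.40, -25.10). That places the tangent points at L = (26.10, -25.10) on BL and K = (17.40, -33.80) on KD. Then |QK| = |K − Q| = 38.02.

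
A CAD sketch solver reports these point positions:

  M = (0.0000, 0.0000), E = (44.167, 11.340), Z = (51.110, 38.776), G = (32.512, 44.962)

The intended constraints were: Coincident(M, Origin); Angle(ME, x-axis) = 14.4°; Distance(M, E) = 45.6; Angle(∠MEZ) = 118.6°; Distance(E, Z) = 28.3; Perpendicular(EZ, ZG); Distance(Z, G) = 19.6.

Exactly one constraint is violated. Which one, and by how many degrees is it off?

Perpendicular(EZ, ZG) — off by 4.20°.

M = (0.00, 0.00) ✓; ME at 14.40° ✓; |ME| = 45.60 ✓; ∠MEZ = 118.6° ✓; |EZ| = 28.30 ✓; ∠(EZ, ZG) = 85.80° ✗; |ZG| = 19.60 ✓.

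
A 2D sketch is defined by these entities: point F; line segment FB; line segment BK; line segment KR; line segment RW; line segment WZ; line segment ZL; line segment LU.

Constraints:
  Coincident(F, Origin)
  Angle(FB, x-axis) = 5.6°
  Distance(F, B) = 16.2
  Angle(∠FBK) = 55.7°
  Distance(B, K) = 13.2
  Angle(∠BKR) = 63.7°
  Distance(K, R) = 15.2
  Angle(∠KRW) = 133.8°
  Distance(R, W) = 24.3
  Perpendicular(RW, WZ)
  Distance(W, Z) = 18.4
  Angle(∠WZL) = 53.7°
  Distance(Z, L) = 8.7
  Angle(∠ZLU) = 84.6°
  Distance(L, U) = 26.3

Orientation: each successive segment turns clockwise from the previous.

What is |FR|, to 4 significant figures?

2.675

F is at the origin; FB runs at 5.6° with length 16.2, so B = (16.12, 1.581). ∠FBK = 55.7° gives BK at -118.7° from the x-axis; with |BK| = 13.2, K = (9.784, -9.997). ∠BKR = 63.7° gives KR at 125.0° from the x-axis; with |KR| = 15.2, R = (1.065, 2.454). Then |FR| = |R − F| = 2.675.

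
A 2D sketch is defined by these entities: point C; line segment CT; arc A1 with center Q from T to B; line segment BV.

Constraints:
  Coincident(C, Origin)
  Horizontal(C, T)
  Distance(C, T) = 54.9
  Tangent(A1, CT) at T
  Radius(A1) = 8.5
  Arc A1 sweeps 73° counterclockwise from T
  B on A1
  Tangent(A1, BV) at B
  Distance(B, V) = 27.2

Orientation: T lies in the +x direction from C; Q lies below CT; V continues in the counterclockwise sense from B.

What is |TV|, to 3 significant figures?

35.8

On A1, T sits at bearing 90° from Q; a 73° counterclockwise sweep puts B at bearing 163°, so B = Q + 8.5·(cos 163°, sin 163°) = (46.8, -6.01). Since A1 is tangent to BV there, QB ⟂ BV, so BV runs along (−sin 163°, cos 163°); with |BV| = 27.2, V = (38.8, -32.0). Then |TV| = |V − T| = 35.8.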